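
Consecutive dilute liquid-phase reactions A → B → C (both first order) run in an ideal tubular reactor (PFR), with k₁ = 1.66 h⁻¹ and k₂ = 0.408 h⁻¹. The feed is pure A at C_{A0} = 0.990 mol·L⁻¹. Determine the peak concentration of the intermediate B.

0.627 mol·L⁻¹

For a first-order series the maximum intermediate yield is C_{B,max}/C_{A0} = (k₁/k₂)^[k₂/(k₂−k₁)].
= (1.66/0.408)^(0.408/(0.408−1.66)) = (4.069)^(-0.3259) = 0.6330.
C_{B,max} = 0.6330×0.990 = 0.627 mol·L⁻¹.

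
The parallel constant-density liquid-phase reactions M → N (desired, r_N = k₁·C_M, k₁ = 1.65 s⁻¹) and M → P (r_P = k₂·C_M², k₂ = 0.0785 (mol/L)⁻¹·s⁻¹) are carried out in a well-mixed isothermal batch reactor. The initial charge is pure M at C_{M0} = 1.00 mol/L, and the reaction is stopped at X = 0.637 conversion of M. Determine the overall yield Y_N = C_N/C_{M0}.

C_M = C_{M0}(1−X) = 0.3630 mol/L.
Along a PFR/batch, dC_N/dC_M = −r_N/(r_N+r_P) = −k₁/(k₁+k₂·C_M).
Integrating from C_{M0} to C_M: C_N = (1.65/0.0785)·ln[(1.65+0.0785·1.00)/(1.65+0.0785·0.363)] = 21.02·ln(1.728/1.678) = 0.6170 mol/L.
Y_N = C_N/C_{M0} = 0.6170/1.00 = 0.617.

0.617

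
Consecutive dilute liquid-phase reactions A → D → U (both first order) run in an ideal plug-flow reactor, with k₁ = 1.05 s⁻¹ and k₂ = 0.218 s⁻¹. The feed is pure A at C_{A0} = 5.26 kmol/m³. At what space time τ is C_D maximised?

Setting dC_D/dτ = 0 gives τ_opt = ln(k₂/k₁)/(k₂−k₁).
= ln(0.218/1.05)/(0.218−1.05) = ln(0.2076)/-0.8320 = -1.572/-0.8320 = 1.89 s.

1.89 s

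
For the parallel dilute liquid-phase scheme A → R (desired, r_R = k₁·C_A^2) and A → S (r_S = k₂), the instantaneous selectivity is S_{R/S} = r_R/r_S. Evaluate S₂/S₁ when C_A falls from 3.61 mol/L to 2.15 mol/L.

S_{R/S} = (k₁/k₂)·C_A^2, so S₂/S₁ = (C_{A,2}/C_{A,1})^2.
= (2.15/3.61)^2 = (0.5956)^2 = 0.355.

0.355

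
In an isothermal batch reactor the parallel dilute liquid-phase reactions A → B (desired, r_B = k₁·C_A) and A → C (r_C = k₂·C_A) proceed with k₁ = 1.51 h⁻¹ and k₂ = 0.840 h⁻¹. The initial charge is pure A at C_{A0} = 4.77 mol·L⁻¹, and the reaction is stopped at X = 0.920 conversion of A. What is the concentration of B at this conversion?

2.82 mol·L⁻¹

C_A = C_{A0}(1−X) = 0.3816 mol·L⁻¹.
Both paths are first order in A, so the instantaneous fraction to B is constant: dC_B/d(−C_A) = k₁/(k₁+k₂) = 0.6426.
C_B = 0.6426·(C_{A0}−C_A) = 0.6426×4.388 = 2.82 mol·L⁻¹.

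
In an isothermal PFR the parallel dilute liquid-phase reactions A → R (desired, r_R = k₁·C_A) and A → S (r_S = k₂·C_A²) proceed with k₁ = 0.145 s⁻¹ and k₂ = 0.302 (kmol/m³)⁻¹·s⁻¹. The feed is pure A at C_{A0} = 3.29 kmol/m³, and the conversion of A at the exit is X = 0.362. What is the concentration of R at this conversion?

C_A = C_{A0}(1−X) = 2.099 kmol/m³.
Along a PFR/batch, dC_R/dC_A = −r_R/(r_R+r_S) = −k₁/(k₁+k₂·C_A).
Integrating from C_{A0} to C_A: C_R = (0.145/0.302)·ln[(0.145+0.302·3.29)/(0.145+0.302·2.10)] = 0.4801·ln(1.139/0.7789) = 0.1823 kmol/m³.

0.182 kmol/m³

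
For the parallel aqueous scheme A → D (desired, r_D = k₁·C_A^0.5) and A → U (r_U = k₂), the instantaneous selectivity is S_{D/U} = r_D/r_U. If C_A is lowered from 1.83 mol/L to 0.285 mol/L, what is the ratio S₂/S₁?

S_{D/U} = (k₁/k₂)·C_A^0.5, so S₂/S₁ = (C_{A,2}/C_{A,1})^0.5.
= (0.285/1.83)^0.5 = (0.1557)^0.5 = 0.395.
Selectivity toward D falls as C_A falls — high-concentration operation is favoured.

0.395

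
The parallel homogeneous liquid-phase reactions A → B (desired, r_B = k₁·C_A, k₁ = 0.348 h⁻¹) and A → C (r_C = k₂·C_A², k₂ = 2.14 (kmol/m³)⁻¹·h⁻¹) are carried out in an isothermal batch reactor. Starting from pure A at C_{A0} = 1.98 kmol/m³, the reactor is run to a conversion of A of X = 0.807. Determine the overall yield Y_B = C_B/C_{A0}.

0.112

C_A = C_{A0}(1−X) = 0.3821 kmol/m³.
Along a PFR/batch, dC_B/dC_A = −r_B/(r_B+r_C) = −k₁/(k₁+k₂·C_A).
Integrating from C_{A0} to C_A: C_B = (0.348/2.14)·ln[(0.348+2.14·1.98)/(0.348+2.14·0.382)] = 0.1626·ln(4.585/1.166) = 0.2227 kmol/m³.
Y_B = C_B/C_{A0} = 0.2227/1.98 = 0.112.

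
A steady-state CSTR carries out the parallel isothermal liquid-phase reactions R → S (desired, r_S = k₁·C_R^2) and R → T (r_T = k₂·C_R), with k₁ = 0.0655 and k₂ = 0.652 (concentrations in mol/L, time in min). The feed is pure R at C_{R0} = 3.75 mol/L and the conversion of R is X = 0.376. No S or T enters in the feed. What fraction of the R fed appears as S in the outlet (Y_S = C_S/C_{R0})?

Exit C_R = C_{R0}(1−X) = 3.75×0.624 = 2.340 mol/L.
Rates in a CSTR are evaluated at the outlet concentration: r_S = 0.0655×2.340^2 = 0.3587, r_T = 0.652×2.340 = 1.526.
Fraction of consumed R going to S: r_S/(r_S+r_T) = 0.1903.
C_S = 0.1903·C_{R0}·X = 0.1903×3.75×0.376 = 0.268 mol/L; Y_S = C_S/C_{R0} = 0.0716.

0.0716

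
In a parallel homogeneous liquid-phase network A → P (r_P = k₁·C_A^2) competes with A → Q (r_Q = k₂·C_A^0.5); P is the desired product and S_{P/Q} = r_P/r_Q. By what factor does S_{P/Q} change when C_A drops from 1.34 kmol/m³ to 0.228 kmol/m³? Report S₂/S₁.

S_{P/Q} = (k₁/k₂)·C_A^1.5, so S₂/S₁ = (C_{A,2}/C_{A,1})^1.5.
= (0.228/1.34)^1.5 = (0.1701)^1.5 = 0.0702.

0.0702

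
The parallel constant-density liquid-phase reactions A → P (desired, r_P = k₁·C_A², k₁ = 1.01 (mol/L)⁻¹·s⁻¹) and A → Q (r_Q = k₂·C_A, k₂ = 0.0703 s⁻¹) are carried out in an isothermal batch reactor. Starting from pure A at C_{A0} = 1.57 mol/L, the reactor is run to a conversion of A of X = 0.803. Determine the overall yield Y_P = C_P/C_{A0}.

C_A = C_{A0}(1−X) = 0.3093 mol/L.
Along a PFR/batch, dC_Q/dC_A = −r_Q/(r_P+r_Q) = −k₂/(k₂+k₁·C_A).
Integrating from C_{A0} to C_A: C_Q = (0.0703/1.01)·ln[(0.0703+1.01·1.57)/(0.0703+1.01·0.309)] = 0.06960·ln(1.656/0.3827) = 0.1020 mol/L.
Then C_P = (C_{A0}−C_A) − C_Q = 1.261 − 0.1020 = 1.159 mol/L.
Y_P = C_P/C_{A0} = 1.159/1.57 = 0.738.

0.738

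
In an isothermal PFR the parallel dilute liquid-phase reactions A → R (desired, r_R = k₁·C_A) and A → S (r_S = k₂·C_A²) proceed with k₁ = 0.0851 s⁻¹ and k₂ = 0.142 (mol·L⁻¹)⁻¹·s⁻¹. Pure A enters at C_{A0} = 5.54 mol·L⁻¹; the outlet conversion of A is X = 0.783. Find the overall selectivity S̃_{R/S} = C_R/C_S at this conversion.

0.204

C_A = C_{A0}(1−X) = 1.202 mol·L⁻¹.
Along a PFR/batch, dC_R/dC_A = −r_R/(r_R+r_S) = −k₁/(k₁+k₂·C_A).
Integrating from C_{A0} to C_A: C_R = (0.0851/0.142)·ln[(0.0851+0.142·5.54)/(0.0851+0.142·1.20)] = 0.5993·ln(0.8718/0.2558) = 0.7348 mol·L⁻¹.
C_S = (C_{A0}−C_A)−C_R = 3.603 mol·L⁻¹; S̃_{R/S} = 0.7348/3.603 = 0.204.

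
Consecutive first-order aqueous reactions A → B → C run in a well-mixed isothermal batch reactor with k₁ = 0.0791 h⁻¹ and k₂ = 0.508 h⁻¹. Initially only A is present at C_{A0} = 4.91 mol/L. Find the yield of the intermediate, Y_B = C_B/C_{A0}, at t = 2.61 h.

0.101

Solving the coupled first-order balances gives C_B(t) = [k₁/(k₂−k₁)]·C_{A0}·(e^(−k₁t) − e^(−k₂t)).
e^(−k₁t) = e^(−0.0791×2.61) = e^(−0.2065) = 0.8135; e^(−k₂t) = e^(−1.326) = 0.2656.
C_B = 0.0791×4.91/(0.508−0.0791) × (0.8135−0.2656) = 0.9055×0.5479 = 0.4961 mol/L.
Y_B = C_B/C_{A0} = 0.4961/4.91 = 0.101.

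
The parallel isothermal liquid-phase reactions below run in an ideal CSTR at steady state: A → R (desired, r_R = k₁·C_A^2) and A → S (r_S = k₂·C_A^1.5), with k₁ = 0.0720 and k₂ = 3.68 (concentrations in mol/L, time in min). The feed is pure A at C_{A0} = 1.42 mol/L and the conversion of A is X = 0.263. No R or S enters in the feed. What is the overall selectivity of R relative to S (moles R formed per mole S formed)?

0.0200

Exit C_A = C_{A0}(1−X) = 1.42×0.737 = 1.047 mol/L.
In a CSTR the entire volume is at exit conditions, so r_R = 0.0720×1.047^2 = 0.07886 and r_S = 3.68×1.047^1.5 = 3.940.
Overall selectivity = C_R/C_S = r_Rτ/(r_Sτ) = r_R/r_S = 0.0200.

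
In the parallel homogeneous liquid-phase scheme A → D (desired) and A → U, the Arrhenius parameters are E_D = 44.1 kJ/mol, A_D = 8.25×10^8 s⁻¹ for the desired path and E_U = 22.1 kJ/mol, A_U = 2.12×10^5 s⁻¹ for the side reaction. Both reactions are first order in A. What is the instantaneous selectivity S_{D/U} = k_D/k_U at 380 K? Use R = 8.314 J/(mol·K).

k_D/k_U = (A_D/A_U)·exp[−(E_D−E_U)/(RT)] = (A_D/A_U)·exp[(E_U−E_D)/(RT)].
(E_U−E_D)/(RT) = (22.1−44.1)×10³/(8.314×380) = -22000/3159 = -6.964.
k_D/k_U = (8.25×10^8/2.12×10^5)·exp(-6.964) = 3892 × 9.458×10^-4 = 3.68.

3.68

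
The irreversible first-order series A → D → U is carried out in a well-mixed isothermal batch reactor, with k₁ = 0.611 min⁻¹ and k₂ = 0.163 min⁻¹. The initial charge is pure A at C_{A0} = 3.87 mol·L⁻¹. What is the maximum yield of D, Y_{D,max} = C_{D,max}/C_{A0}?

Evaluating C_D at t_opt = ln(k₂/k₁)/(k₂−k₁) gives C_{D,max}/C_{A0} = (k₁/k₂)^[k₂/(k₂−k₁)].
= (0.611/0.163)^(0.163/(0.163−0.611)) = (3.748)^(-0.3638) = 0.6183.

0.618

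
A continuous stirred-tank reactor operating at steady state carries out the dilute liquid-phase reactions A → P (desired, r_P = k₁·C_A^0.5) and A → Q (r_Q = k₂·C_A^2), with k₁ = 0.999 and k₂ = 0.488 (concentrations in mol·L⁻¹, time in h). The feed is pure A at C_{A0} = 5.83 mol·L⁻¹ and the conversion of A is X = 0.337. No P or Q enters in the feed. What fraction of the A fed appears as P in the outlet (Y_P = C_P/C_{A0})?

Exit C_A = C_{A0}(1−X) = 5.83×0.663 = 3.865 mol·L⁻¹.
In a CSTR the entire volume is at exit conditions, so r_P = 0.999×3.865^0.5 = 1.964 and r_Q = 0.488×3.865^2 = 7.291.
Fraction of consumed A going to P: r_P/(r_P+r_Q) = 0.2122.
C_P = 0.2122·C_{A0}·X = 0.2122×5.83×0.337 = 0.417 mol·L⁻¹; Y_P = C_P/C_{A0} = 0.0715.

0.0715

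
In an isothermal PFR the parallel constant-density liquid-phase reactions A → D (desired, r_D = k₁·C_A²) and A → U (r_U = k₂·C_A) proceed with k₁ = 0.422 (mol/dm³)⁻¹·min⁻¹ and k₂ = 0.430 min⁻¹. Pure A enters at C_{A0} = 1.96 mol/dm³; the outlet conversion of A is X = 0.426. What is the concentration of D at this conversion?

0.500 mol/dm³

C_A = C_{A0}(1−X) = 1.125 mol/dm³.
Along a PFR/batch, dC_U/dC_A = −r_U/(r_D+r_U) = −k₂/(k₂+k₁·C_A).
Integrating from C_{A0} to C_A: C_U = (0.430/0.422)·ln[(0.430+0.422·1.96)/(0.430+0.422·1.13)] = 1.019·ln(1.257/0.9048) = 0.3351 mol/dm³.
Then C_D = (C_{A0}−C_A) − C_U = 0.8350 − 0.3351 = 0.4998 mol/dm³.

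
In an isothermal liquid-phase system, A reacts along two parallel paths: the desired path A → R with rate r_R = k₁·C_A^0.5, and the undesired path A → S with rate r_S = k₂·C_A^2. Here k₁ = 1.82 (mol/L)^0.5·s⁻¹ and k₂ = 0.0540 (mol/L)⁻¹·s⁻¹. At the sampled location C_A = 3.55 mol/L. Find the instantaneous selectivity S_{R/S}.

5.04

S_{R/S} = r_R/r_S = (k₁·C_A^0.5)/(k₂·C_A^2) = (k₁/k₂)·C_A^-1.5.
= (1.82×3.550^0.5) / (0.0540×3.550^2) = 3.429/0.6805 = 5.04.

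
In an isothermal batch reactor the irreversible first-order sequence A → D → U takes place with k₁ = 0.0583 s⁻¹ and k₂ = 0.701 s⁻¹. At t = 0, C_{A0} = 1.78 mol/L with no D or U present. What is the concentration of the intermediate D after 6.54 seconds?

0.109 mol/L

For first-order series with pure A initially, C_D(t) = k₁C_{A0}/(k₂−k₁)·(e^(−k₁t) − e^(−k₂t)).
e^(−k₁t) = e^(−0.0583×6.54) = e^(−0.3813) = 0.6830; e^(−k₂t) = e^(−4.585) = 0.01021.
C_D = 0.0583×1.78/(0.701−0.0583) × (0.6830−0.01021) = 0.1615×0.6728 = 0.1086 mol/L.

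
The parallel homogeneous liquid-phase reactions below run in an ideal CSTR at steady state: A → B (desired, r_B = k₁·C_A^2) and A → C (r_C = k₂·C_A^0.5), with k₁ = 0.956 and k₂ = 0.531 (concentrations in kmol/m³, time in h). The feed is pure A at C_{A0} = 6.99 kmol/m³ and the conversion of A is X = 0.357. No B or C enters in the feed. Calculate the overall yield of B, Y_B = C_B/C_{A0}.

Exit C_A = C_{A0}(1−X) = 6.99×0.643 = 4.495 kmol/m³.
Rates in a CSTR are evaluated at the outlet concentration: r_B = 0.956×4.495^2 = 19.31, r_C = 0.531×4.495^0.5 = 1.126.
Fraction of consumed A going to B: r_B/(r_B+r_C) = 0.9449.
C_B = 0.9449·C_{A0}·X = 0.9449×6.99×0.357 = 2.36 kmol/m³; Y_B = C_B/C_{A0} = 0.337.

0.337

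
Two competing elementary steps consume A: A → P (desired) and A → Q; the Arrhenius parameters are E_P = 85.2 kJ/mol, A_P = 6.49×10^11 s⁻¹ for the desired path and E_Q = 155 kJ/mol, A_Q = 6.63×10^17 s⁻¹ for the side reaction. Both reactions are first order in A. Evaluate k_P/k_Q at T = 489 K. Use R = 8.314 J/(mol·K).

With equal orders, S_{P/Q} = k_P/k_Q = (A_P/A_Q)·exp[(E_Q−E_P)/(RT)].
(E_Q−E_P)/(RT) = (155−85.2)×10³/(8.314×489) = 69800/4066 = 17.17.
k_P/k_Q = (6.49×10^11/6.63×10^17)·exp(17.17) = 9.789×10^-7 × 2.859×10^7 = 28.0.
Since E_P < E_Q, lowering the temperature improves selectivity toward P.

28.0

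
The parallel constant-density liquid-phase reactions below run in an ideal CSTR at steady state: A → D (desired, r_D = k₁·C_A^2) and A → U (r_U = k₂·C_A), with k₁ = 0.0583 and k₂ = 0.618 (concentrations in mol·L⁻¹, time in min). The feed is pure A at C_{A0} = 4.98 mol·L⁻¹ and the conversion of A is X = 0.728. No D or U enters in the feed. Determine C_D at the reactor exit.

0.411 mol·L⁻¹

Exit C_A = C_{A0}(1−X) = 4.98×0.272 = 1.355 mol·L⁻¹.
In a CSTR the entire volume is at exit conditions, so r_D = 0.0583×1.355^2 = 0.1070 and r_U = 0.618×1.355 = 0.8371.
Fraction of consumed A going to D: r_D/(r_D+r_U) = 0.1133.
C_D = 0.1133·C_{A0}·X = 0.1133×4.98×0.728 = 0.411 mol·L⁻¹.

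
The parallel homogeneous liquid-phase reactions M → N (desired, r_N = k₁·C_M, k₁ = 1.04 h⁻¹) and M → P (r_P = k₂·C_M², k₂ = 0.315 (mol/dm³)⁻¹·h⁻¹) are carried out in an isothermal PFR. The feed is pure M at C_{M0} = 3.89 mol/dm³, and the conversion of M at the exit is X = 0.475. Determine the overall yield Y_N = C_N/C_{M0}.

0.252

C_M = C_{M0}(1−X) = 2.042 mol/dm³.
Along a PFR/batch, dC_N/dC_M = −r_N/(r_N+r_P) = −k₁/(k₁+k₂·C_M).
Integrating from C_{M0} to C_M: C_N = (1.04/0.315)·ln[(1.04+0.315·3.89)/(1.04+0.315·2.04)] = 3.302·ln(2.265/1.683) = 0.9805 mol/dm³.
Y_N = C_N/C_{M0} = 0.9805/3.89 = 0.252.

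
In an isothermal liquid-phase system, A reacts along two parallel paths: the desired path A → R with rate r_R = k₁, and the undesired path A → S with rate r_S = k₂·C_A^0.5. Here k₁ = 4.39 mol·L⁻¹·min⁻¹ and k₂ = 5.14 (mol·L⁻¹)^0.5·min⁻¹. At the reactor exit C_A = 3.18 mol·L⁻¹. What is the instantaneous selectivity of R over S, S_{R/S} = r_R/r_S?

S_{R/S} = r_R/r_S = (k₁)/(k₂·C_A^0.5) = (k₁/k₂)·C_A^-0.5.
= (4.39) / (5.14×3.180^0.5) = 4.390/9.166 = 0.479.

0.479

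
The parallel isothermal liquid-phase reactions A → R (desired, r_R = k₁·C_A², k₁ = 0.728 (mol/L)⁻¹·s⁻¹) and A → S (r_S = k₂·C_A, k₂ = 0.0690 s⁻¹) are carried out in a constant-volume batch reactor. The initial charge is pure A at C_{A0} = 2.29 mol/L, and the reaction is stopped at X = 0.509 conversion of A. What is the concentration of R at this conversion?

C_A = C_{A0}(1−X) = 1.124 mol/L.
Along a PFR/batch, dC_S/dC_A = −r_S/(r_R+r_S) = −k₂/(k₂+k₁·C_A).
Integrating from C_{A0} to C_A: C_S = (0.0690/0.728)·ln[(0.0690+0.728·2.29)/(0.0690+0.728·1.12)] = 0.09478·ln(1.736/0.8876) = 0.06359 mol/L.
Then C_R = (C_{A0}−C_A) − C_S = 1.166 − 0.06359 = 1.102 mol/L.

1.10 mol/L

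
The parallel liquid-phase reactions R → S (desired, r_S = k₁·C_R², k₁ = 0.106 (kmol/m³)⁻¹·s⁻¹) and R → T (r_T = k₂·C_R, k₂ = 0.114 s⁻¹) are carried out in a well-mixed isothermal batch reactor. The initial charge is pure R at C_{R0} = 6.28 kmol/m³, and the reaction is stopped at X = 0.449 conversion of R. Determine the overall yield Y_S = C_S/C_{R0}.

0.366

C_R = C_{R0}(1−X) = 3.460 kmol/m³.
Along a PFR/batch, dC_T/dC_R = −r_T/(r_S+r_T) = −k₂/(k₂+k₁·C_R).
Integrating from C_{R0} to C_R: C_T = (0.114/0.106)·ln[(0.114+0.106·6.28)/(0.114+0.106·3.46)] = 1.075·ln(0.7797/0.4808) = 0.5199 kmol/m³.
Then C_S = (C_{R0}−C_R) − C_T = 2.820 − 0.5199 = 2.300 kmol/m³.
Y_S = C_S/C_{R0} = 2.300/6.28 = 0.366.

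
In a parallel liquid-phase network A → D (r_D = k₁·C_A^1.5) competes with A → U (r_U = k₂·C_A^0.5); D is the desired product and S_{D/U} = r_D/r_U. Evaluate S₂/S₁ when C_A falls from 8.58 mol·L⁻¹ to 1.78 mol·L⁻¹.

0.207

S_{D/U} = (k₁/k₂)·C_A, so S₂/S₁ = (C_{A,2}/C_{A,1}).
= 1.78/8.58 = 0.207.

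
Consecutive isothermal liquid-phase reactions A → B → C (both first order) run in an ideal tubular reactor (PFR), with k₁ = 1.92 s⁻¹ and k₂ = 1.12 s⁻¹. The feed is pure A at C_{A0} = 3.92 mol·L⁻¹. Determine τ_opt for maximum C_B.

0.674 s

Setting dC_B/dτ = 0 gives τ_opt = ln(k₂/k₁)/(k₂−k₁).
= ln(1.12/1.92)/(1.12−1.92) = ln(0.5833)/-0.8000 = -0.5390/-0.8000 = 0.674 s.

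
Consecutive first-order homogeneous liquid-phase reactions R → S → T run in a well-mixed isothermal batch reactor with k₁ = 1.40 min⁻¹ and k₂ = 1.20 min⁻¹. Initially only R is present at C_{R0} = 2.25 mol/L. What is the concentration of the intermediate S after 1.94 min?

Solving the coupled first-order balances gives C_S(t) = [k₁/(k₂−k₁)]·C_{R0}·(e^(−k₁t) − e^(−k₂t)).
e^(−k₁t) = e^(−1.40×1.94) = e^(−2.716) = 0.06614; e^(−k₂t) = e^(−2.328) = 0.09749.
C_S = 1.40×2.25/(1.20−1.40) × (0.06614−0.09749) = (-15.75)×(-0.03135) = 0.4938 mol/L.

0.494 mol/L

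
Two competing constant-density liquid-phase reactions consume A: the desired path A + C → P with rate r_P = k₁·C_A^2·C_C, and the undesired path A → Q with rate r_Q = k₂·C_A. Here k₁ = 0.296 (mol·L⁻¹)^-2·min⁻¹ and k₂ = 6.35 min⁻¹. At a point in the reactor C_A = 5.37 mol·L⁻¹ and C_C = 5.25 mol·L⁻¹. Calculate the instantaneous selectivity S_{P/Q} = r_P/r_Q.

S_{P/Q} = r_P/r_Q = (k₁·C_A^2·C_C)/(k₂·C_A) = (k₁/k₂)·C_A·C_C.
= (0.296×5.370^2×5.250) / (6.35×5.370) = 44.81/34.10 = 1.31.
Since the desired path is higher order in A, keeping C_A high (PFR or concentrated feed) favours P.

1.31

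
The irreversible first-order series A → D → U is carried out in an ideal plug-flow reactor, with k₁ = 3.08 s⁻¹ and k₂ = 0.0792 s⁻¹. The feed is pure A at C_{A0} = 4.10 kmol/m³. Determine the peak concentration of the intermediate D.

Evaluating C_D at τ_opt = ln(k₂/k₁)/(k₂−k₁) gives C_{D,max}/C_{A0} = (k₁/k₂)^[k₂/(k₂−k₁)].
= (3.08/0.0792)^(0.0792/(0.0792−3.08)) = (38.89)^(-0.02639) = 0.9079.
C_{D,max} = 0.9079×4.10 = 3.72 kmol/m³.

3.72 kmol/m³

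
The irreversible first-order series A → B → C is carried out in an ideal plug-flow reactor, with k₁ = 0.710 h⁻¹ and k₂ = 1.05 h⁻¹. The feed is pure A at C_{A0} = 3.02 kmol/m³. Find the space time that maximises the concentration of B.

Setting dC_B/dτ = 0 gives τ_opt = ln(k₂/k₁)/(k₂−k₁).
= ln(1.05/0.710)/(1.05−0.710) = ln(1.479)/0.3400 = 0.3913/0.3400 = 1.15 h.

1.15 h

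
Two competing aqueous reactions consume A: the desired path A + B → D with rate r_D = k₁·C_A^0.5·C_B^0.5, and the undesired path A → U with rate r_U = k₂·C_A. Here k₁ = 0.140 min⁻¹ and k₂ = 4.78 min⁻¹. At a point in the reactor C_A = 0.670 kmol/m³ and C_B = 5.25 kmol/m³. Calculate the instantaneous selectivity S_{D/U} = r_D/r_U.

0.0820

S_{D/U} = r_D/r_U = (k₁·C_A^0.5·C_B^0.5)/(k₂·C_A) = (k₁/k₂)·C_A^-0.5·C_B^0.5.
= (0.140×0.6700^0.5×5.250^0.5) / (4.78×0.6700) = 0.2626/3.203 = 0.0820.
The undesired path is higher order in A, so low C_A (CSTR or dilute feed) favours D.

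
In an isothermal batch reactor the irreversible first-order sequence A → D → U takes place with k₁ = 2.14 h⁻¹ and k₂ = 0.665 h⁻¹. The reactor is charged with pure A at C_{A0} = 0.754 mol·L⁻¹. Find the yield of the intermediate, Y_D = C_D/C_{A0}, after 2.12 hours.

0.339

Solving the coupled first-order balances gives C_D(t) = [k₁/(k₂−k₁)]·C_{A0}·(e^(−k₁t) − e^(−k₂t)).
e^(−k₁t) = e^(−2.14×2.12) = e^(−4.537) = 0.01071; e^(−k₂t) = e^(−1.410) = 0.2442.
C_D = 2.14×0.754/(0.665−2.14) × (0.01071−0.2442) = (-1.094)×(-0.2335) = 0.2554 mol·L⁻¹.
Y_D = C_D/C_{A0} = 0.2554/0.754 = 0.339.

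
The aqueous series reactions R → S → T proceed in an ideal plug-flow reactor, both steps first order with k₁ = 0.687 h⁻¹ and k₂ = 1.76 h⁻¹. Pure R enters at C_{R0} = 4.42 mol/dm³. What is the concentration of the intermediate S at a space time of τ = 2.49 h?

Solving the coupled first-order balances gives C_S(τ) = [k₁/(k₂−k₁)]·C_{R0}·(e^(−k₁τ) − e^(−k₂τ)).
e^(−k₁τ) = e^(−0.687×2.49) = e^(−1.711) = 0.1808; e^(−k₂τ) = e^(−4.382) = 0.01250.
C_S = 0.687×4.42/(1.76−0.687) × (0.1808−0.01250) = 2.830×0.1683 = 0.4762 mol/dm³.

0.476 mol/dm³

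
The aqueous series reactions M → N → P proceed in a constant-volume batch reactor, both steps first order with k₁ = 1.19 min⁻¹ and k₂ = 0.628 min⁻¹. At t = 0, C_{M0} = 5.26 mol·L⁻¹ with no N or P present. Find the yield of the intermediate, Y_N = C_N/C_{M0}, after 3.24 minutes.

The intermediate concentration in a first-order A→B→C sequence is C_N = k₁C_{M0}(e^(−k₁t) − e^(−k₂t))/(k₂−k₁).
e^(−k₁t) = e^(−1.19×3.24) = e^(−3.856) = 0.02116; e^(−k₂t) = e^(−2.035) = 0.1307.
C_N = 1.19×5.26/(0.628−1.19) × (0.02116−0.1307) = (-11.14)×(-0.1096) = 1.220 mol·L⁻¹.
Y_N = C_N/C_{M0} = 1.220/5.26 = 0.232.

0.232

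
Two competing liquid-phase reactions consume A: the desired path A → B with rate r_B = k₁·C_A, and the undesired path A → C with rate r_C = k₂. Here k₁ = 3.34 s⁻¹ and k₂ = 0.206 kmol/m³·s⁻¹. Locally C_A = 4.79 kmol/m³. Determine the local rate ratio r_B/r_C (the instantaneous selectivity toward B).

77.7

S_{B/C} = r_B/r_C = (k₁·C_A)/(k₂) = (k₁/k₂)·C_A.
= (3.34×4.790) / (0.206) = 16.00/0.2060 = 77.7.
Since the desired path is higher order in A, keeping C_A high (PFR or concentrated feed) favours B.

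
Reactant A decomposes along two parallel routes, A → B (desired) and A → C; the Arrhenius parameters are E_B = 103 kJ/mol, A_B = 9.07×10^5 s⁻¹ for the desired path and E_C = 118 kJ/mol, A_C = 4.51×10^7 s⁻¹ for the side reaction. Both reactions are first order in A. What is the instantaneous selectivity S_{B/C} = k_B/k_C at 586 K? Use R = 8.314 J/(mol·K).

Since both paths have the same order in A, the concentration cancels and S_{B/C} = k_B/k_C = (A_B/A_C)·exp[(E_C−E_B)/(RT)].
(E_C−E_B)/(RT) = (118−103)×10³/(8.314×586) = 15000/4872 = 3.079.
k_B/k_C = (9.07×10^5/4.51×10^7)·exp(3.079) = 0.02011 × 21.73 = 0.437.

0.437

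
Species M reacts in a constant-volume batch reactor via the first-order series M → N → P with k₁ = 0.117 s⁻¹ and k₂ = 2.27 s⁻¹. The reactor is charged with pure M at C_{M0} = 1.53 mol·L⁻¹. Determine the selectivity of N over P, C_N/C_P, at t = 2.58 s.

The intermediate concentration in a first-order A→B→C sequence is C_N = k₁C_{M0}(e^(−k₁t) − e^(−k₂t))/(k₂−k₁).
e^(−k₁t) = e^(−0.117×2.58) = e^(−0.3019) = 0.7394; e^(−k₂t) = e^(−5.857) = 0.002861.
C_N = 0.117×1.53/(2.27−0.117) × (0.7394−0.002861) = 0.08314×0.7366 = 0.06124 mol·L⁻¹.
C_M = C_{M0}e^(−k₁t) = 1.131 mol·L⁻¹, so C_P = C_{M0}−C_M−C_N = 0.3374 mol·L⁻¹; C_N/C_P = 0.182.

0.182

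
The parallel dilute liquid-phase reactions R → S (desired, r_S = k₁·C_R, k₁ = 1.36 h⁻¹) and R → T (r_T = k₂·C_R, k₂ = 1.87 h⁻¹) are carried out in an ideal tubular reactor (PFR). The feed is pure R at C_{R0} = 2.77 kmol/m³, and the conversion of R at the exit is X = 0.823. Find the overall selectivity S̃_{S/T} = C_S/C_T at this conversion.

0.727

C_R = C_{R0}(1−X) = 0.4903 kmol/m³.
Both paths are first order in R, so the instantaneous fraction to S is constant: dC_S/d(−C_R) = k₁/(k₁+k₂) = 0.4211.
C_S = 0.4211·(C_{R0}−C_R) = 0.4211×2.280 = 0.960 kmol/m³.
C_T = (C_{R0}−C_R)−C_S = 1.320 kmol/m³; S̃_{S/T} = 0.9599/1.320 = 0.727.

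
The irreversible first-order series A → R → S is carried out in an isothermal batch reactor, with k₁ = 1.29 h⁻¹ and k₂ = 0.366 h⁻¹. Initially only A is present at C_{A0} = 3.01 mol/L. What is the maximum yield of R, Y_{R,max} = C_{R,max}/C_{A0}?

For a first-order series the maximum intermediate yield is C_{R,max}/C_{A0} = (k₁/k₂)^[k₂/(k₂−k₁)].
= (1.29/0.366)^(0.366/(0.366−1.29)) = (3.525)^(-0.3961) = 0.6071.

0.607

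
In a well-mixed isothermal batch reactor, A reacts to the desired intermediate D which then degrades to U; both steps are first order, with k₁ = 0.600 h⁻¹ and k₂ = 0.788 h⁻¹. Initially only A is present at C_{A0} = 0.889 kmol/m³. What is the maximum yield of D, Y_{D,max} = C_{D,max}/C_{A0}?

Evaluating C_D at t_opt = ln(k₂/k₁)/(k₂−k₁) gives C_{D,max}/C_{A0} = (k₁/k₂)^[k₂/(k₂−k₁)].
= (0.600/0.788)^(0.788/(0.788−0.600)) = (0.7614)^(4.191) = 0.3190.

0.319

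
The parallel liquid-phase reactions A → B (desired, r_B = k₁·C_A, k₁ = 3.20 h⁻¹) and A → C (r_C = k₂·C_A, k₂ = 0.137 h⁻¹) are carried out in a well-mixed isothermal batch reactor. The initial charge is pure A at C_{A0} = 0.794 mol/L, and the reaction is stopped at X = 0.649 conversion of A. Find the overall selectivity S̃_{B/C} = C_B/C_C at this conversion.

23.4

C_A = C_{A0}(1−X) = 0.2787 mol/L.
Both paths are first order in A, so the instantaneous fraction to B is constant: dC_B/d(−C_A) = k₁/(k₁+k₂) = 0.9589.
C_B = 0.9589·(C_{A0}−C_A) = 0.9589×0.5153 = 0.494 mol/L.
C_C = (C_{A0}−C_A)−C_B = 0.02116 mol/L; S̃_{B/C} = 0.4942/0.02116 = 23.4.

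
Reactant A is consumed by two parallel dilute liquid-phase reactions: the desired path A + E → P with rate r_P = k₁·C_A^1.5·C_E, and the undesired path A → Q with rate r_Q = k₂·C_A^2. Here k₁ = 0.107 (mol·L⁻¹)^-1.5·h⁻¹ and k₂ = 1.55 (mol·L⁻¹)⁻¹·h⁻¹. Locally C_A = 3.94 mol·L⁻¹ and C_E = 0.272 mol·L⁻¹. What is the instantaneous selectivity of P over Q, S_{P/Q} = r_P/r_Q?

0.00946

S_{P/Q} = r_P/r_Q = (k₁·C_A^1.5·C_E)/(k₂·C_A^2) = (k₁/k₂)·C_A^-0.5·C_E.
= (0.107×3.940^1.5×0.2720) / (1.55×3.940^2) = 0.2276/24.06 = 0.00946.
The undesired path is higher order in A, so low C_A (CSTR or dilute feed) favours P.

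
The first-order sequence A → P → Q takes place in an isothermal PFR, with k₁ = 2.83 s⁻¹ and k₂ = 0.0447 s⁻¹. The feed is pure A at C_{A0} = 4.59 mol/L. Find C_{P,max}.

4.29 mol/L

Evaluating C_P at τ_opt = ln(k₂/k₁)/(k₂−k₁) gives C_{P,max}/C_{A0} = (k₁/k₂)^[k₂/(k₂−k₁)].
= (2.83/0.0447)^(0.0447/(0.0447−2.83)) = (63.31)^(-0.01605) = 0.9356.
C_{P,max} = 0.9356×4.59 = 4.29 mol/L.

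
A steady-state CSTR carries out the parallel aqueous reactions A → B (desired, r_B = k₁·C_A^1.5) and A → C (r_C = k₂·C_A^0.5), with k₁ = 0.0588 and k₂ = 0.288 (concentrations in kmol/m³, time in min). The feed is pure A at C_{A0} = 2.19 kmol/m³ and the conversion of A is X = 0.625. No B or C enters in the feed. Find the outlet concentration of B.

Exit C_A = C_{A0}(1−X) = 2.19×0.375 = 0.8213 kmol/m³.
A CSTR operates uniformly at the exit composition, giving r_B = 0.04376 and r_C = 0.2610 (each k·C_A^n at C_A = 0.8213).
Fraction of consumed A going to B: r_B/(r_B+r_C) = 0.1436.
C_B = 0.1436·C_{A0}·X = 0.1436×2.19×0.625 = 0.197 kmol/m³.

0.197 kmol/m³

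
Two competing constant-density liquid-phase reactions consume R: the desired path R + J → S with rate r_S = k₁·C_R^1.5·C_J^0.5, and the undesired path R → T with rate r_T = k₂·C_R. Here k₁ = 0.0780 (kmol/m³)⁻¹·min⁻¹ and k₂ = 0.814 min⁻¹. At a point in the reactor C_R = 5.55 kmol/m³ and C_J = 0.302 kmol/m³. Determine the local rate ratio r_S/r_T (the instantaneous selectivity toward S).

S_{S/T} = r_S/r_T = (k₁·C_R^1.5·C_J^0.5)/(k₂·C_R) = (k₁/k₂)·C_R^0.5·C_J^0.5.
= (0.0780×5.550^1.5×0.3020^0.5) / (0.814×5.550) = 0.5605/4.518 = 0.124.
Since the desired path is higher order in R, keeping C_R high (PFR or concentrated feed) favours S.

0.124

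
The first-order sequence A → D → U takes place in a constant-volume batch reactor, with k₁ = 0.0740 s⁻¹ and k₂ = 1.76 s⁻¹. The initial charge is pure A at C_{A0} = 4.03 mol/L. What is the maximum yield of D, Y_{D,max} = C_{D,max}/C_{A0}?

0.0366

For a first-order series the maximum intermediate yield is C_{D,max}/C_{A0} = (k₁/k₂)^[k₂/(k₂−k₁)].
= (0.0740/1.76)^(1.76/(1.76−0.0740)) = (0.04205)^(1.044) = 0.03659.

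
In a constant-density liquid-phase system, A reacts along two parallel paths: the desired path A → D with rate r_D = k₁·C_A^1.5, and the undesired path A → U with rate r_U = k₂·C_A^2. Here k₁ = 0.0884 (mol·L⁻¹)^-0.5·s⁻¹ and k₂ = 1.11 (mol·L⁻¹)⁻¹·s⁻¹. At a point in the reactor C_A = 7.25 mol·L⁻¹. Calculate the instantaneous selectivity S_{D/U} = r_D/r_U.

S_{D/U} = r_D/r_U = (k₁·C_A^1.5)/(k₂·C_A^2) = (k₁/k₂)·C_A^-0.5.
= (0.0884×7.250^1.5) / (1.11×7.250^2) = 1.726/58.34 = 0.0296.
The undesired path is higher order in A, so low C_A (CSTR or dilute feed) favours D.

0.0296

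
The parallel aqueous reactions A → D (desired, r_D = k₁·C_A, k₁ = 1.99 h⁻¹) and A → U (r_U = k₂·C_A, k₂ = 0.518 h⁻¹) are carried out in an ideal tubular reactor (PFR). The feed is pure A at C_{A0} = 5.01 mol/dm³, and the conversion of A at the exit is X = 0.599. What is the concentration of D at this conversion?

2.38 mol/dm³

C_A = C_{A0}(1−X) = 2.009 mol/dm³.
Both paths are first order in A, so the instantaneous fraction to D is constant: dC_D/d(−C_A) = k₁/(k₁+k₂) = 0.7935.
C_D = 0.7935·(C_{A0}−C_A) = 0.7935×3.001 = 2.38 mol/dm³.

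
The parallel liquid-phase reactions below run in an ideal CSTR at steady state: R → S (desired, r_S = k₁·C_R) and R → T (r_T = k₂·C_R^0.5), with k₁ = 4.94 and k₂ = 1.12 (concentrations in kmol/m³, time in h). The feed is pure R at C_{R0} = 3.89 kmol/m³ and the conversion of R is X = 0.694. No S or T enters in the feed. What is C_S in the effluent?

Exit C_R = C_{R0}(1−X) = 3.89×0.306 = 1.190 kmol/m³.
In a CSTR the entire volume is at exit conditions, so r_S = 4.94×1.190 = 5.880 and r_T = 1.12×1.190^0.5 = 1.222.
Fraction of consumed R going to S: r_S/(r_S+r_T) = 0.8279.
C_S = 0.8279·C_{R0}·X = 0.8279×3.89×0.694 = 2.24 kmol/m³.

2.24 kmol/m³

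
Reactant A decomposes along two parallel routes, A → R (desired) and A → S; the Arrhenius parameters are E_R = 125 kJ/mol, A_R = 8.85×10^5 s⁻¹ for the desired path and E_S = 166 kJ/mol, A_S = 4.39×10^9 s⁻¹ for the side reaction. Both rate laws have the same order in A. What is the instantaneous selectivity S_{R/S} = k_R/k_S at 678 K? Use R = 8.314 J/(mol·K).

With equal orders, S_{R/S} = k_R/k_S = (A_R/A_S)·exp[(E_S−E_R)/(RT)].
(E_S−E_R)/(RT) = (166−125)×10³/(8.314×678) = 41000/5637 = 7.274.
k_R/k_S = (8.85×10^5/4.39×10^9)·exp(7.274) = 2.016×10^-4 × 1442 = 0.291.
Since E_R < E_S, lowering the temperature improves selectivity toward R.

0.291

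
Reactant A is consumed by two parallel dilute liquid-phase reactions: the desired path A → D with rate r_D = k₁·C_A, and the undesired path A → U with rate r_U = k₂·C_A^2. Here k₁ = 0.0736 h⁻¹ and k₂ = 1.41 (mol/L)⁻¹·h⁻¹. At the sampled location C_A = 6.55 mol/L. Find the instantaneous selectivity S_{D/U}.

0.00797

S_{D/U} = r_D/r_U = (k₁·C_A)/(k₂·C_A^2) = (k₁/k₂)·C_A⁻¹.
= (0.0736×6.550) / (1.41×6.550^2) = 0.4821/60.49 = 0.00797.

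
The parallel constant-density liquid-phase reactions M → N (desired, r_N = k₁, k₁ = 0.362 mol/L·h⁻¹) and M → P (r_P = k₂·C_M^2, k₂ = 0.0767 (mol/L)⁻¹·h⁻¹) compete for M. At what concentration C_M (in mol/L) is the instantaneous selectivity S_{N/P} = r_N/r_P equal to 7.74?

0.781 mol/L

S_{N/P} = (k₁/k₂)·C_M^-2 ⇒ C_M = (S·k₂/k₁)^(-0.5).
= (7.74×0.0767/0.362)^(-0.5) = (1.640)^(-0.5) = 0.781 mol/L.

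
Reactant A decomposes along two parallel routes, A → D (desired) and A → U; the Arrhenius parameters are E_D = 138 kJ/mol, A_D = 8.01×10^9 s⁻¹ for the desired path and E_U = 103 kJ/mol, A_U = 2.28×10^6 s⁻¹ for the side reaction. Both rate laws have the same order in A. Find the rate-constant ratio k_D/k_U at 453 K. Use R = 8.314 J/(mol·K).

Since both paths have the same order in A, the concentration cancels and S_{D/U} = k_D/k_U = (A_D/A_U)·exp[(E_U−E_D)/(RT)].
(E_U−E_D)/(RT) = (103−138)×10³/(8.314×453) = -35000/3766 = -9.293.
k_D/k_U = (8.01×10^9/2.28×10^6)·exp(-9.293) = 3513 × 9.206×10^-5 = 0.323.
Since E_D > E_U, raising the temperature improves selectivity toward D.

0.323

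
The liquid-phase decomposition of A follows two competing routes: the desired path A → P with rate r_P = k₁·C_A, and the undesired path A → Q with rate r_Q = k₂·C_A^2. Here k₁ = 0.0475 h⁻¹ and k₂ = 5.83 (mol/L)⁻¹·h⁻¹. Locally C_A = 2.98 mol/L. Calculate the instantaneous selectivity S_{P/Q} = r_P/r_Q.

S_{P/Q} = r_P/r_Q = (k₁·C_A)/(k₂·C_A^2) = (k₁/k₂)·C_A⁻¹.
= (0.0475×2.980) / (5.83×2.980^2) = 0.1416/51.77 = 0.00273.

0.00273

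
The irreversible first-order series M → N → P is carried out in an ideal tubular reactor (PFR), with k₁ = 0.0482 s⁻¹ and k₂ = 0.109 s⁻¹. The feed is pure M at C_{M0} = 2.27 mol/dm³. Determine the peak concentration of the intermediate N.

0.526 mol/dm³

At the optimum, C_{N,max}/C_{M0} = (k₁/k₂)^[k₂/(k₂−k₁)].
= (0.0482/0.109)^(0.109/(0.109−0.0482)) = (0.4422)^(1.793) = 0.2316.
C_{N,max} = 0.2316×2.27 = 0.526 mol/dm³.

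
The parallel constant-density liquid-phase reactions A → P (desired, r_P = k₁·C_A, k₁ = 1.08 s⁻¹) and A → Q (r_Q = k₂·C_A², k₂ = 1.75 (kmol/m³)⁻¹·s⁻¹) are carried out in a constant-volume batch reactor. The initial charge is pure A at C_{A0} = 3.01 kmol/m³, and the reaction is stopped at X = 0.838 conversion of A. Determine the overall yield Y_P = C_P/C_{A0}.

0.244

C_A = C_{A0}(1−X) = 0.4876 kmol/m³.
Along a PFR/batch, dC_P/dC_A = −r_P/(r_P+r_Q) = −k₁/(k₁+k₂·C_A).
Integrating from C_{A0} to C_A: C_P = (1.08/1.75)·ln[(1.08+1.75·3.01)/(1.08+1.75·0.488)] = 0.6171·ln(6.348/1.933) = 0.7337 kmol/m³.
Y_P = C_P/C_{A0} = 0.7337/3.01 = 0.244.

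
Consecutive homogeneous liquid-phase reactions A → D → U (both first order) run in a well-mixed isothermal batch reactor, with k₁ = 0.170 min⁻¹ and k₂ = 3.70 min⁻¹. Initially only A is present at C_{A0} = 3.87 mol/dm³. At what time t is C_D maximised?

Setting dC_D/dt = 0 gives t_opt = ln(k₂/k₁)/(k₂−k₁).
= ln(3.70/0.170)/(3.70−0.170) = ln(21.76)/3.530 = 3.080/3.530 = 0.873 min.

0.873 min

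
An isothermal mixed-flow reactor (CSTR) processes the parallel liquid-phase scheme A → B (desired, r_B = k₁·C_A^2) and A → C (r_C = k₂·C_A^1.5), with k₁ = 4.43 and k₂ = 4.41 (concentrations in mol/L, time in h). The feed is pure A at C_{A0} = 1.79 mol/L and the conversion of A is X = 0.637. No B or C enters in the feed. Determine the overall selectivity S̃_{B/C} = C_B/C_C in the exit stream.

Exit C_A = C_{A0}(1−X) = 1.79×0.363 = 0.6498 mol/L.
A CSTR operates uniformly at the exit composition, giving r_B = 1.870 and r_C = 2.310 (each k·C_A^n at C_A = 0.6498).
Overall selectivity = C_B/C_C = r_Bτ/(r_Cτ) = r_B/r_C = 0.810.

0.810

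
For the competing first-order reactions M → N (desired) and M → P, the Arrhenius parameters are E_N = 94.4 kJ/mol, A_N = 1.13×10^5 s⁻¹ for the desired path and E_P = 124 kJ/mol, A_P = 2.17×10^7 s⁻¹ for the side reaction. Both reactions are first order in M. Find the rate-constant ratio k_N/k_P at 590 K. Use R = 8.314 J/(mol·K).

2.17

With equal orders, S_{N/P} = k_N/k_P = (A_N/A_P)·exp[(E_P−E_N)/(RT)].
(E_P−E_N)/(RT) = (124−94.4)×10³/(8.314×590) = 29600/4905 = 6.034.
k_N/k_P = (1.13×10^5/2.17×10^7)·exp(6.034) = 0.005207 × 417.5 = 2.17.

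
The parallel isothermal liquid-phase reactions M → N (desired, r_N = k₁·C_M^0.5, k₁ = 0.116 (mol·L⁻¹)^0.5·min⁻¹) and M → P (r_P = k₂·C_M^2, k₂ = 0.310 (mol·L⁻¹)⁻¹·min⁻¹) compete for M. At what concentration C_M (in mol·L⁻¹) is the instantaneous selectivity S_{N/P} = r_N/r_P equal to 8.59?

0.124 mol·L⁻¹

S_{N/P} = (k₁/k₂)·C_M^-1.5 ⇒ C_M = (S·k₂/k₁)^(1/(-1.5)).
= (8.59×0.310/0.116)^(-0.6667) = (22.96)^(-0.6667) = 0.124 mol·L⁻¹.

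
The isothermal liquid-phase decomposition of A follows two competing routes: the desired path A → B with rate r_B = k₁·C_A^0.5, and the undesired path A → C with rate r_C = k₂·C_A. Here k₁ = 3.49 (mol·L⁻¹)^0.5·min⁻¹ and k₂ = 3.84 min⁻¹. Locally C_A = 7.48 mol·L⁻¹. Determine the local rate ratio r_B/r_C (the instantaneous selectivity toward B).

S_{B/C} = r_B/r_C = (k₁·C_A^0.5)/(k₂·C_A) = (k₁/k₂)·C_A^-0.5.
= (3.49×7.480^0.5) / (3.84×7.480) = 9.545/28.72 = 0.332.
The undesired path is higher order in A, so low C_A (CSTR or dilute feed) favours B.

0.332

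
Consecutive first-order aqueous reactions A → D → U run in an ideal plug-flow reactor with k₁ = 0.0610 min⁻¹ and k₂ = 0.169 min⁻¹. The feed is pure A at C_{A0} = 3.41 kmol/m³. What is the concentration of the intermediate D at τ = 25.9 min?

For first-order series with pure A initially, C_D(τ) = k₁C_{A0}/(k₂−k₁)·(e^(−k₁τ) − e^(−k₂τ)).
e^(−k₁τ) = e^(−0.0610×25.9) = e^(−1.580) = 0.2060; e^(−k₂τ) = e^(−4.377) = 0.01256.
C_D = 0.0610×3.41/(0.169−0.0610) × (0.2060−0.01256) = 1.926×0.1934 = 0.3726 kmol/m³.

0.373 kmol/m³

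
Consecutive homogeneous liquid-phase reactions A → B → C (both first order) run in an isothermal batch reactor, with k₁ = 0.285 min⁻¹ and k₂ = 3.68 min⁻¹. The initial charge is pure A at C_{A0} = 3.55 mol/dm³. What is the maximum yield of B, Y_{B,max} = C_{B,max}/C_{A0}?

0.0625

Evaluating C_B at t_opt = ln(k₂/k₁)/(k₂−k₁) gives C_{B,max}/C_{A0} = (k₁/k₂)^[k₂/(k₂−k₁)].
= (0.285/3.68)^(3.68/(3.68−0.285)) = (0.07745)^(1.084) = 0.06248.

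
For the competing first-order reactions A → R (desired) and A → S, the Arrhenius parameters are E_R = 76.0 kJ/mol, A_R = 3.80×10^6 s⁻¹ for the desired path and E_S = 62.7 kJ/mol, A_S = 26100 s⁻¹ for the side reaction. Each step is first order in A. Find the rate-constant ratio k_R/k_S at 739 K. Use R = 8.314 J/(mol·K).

16.7

k_R/k_S = (A_R/A_S)·exp[−(E_R−E_S)/(RT)] = (A_R/A_S)·exp[(E_S−E_R)/(RT)].
(E_S−E_R)/(RT) = (62.7−76.0)×10³/(8.314×739) = -13300/6144 = -2.165.
k_R/k_S = (3.80×10^6/26100)·exp(-2.165) = 145.6 × 0.1148 = 16.7.
Since E_R > E_S, raising the temperature improves selectivity toward R.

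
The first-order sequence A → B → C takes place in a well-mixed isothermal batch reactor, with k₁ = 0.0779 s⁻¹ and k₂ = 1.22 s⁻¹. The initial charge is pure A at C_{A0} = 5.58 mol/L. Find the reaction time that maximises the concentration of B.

Setting dC_B/dt = 0 gives t_opt = ln(k₂/k₁)/(k₂−k₁).
= ln(1.22/0.0779)/(1.22−0.0779) = ln(15.66)/1.142 = 2.751/1.142 = 2.41 s.

2.41 s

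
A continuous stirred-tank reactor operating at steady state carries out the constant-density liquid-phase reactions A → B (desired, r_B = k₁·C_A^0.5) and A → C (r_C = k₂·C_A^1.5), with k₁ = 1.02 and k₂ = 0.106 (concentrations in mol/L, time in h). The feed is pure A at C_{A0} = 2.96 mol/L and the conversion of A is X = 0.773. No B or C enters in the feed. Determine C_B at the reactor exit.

Exit C_A = C_{A0}(1−X) = 2.96×0.227 = 0.6719 mol/L.
In a CSTR the entire volume is at exit conditions, so r_B = 1.02×0.6719^0.5 = 0.8361 and r_C = 0.106×0.6719^1.5 = 0.05838.
Fraction of consumed A going to B: r_B/(r_B+r_C) = 0.9347.
C_B = 0.9347·C_{A0}·X = 0.9347×2.96×0.773 = 2.14 mol/L.

2.14 mol/L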